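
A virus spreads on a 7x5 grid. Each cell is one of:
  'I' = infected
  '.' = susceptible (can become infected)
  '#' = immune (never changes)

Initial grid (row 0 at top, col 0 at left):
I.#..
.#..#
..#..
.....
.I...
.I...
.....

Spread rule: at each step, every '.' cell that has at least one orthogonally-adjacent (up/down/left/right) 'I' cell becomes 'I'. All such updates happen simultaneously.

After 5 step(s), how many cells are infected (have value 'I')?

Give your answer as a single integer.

Step 0 (initial): 3 infected
Step 1: +8 new -> 11 infected
Step 2: +8 new -> 19 infected
Step 3: +4 new -> 23 infected
Step 4: +3 new -> 26 infected
Step 5: +2 new -> 28 infected

Answer: 28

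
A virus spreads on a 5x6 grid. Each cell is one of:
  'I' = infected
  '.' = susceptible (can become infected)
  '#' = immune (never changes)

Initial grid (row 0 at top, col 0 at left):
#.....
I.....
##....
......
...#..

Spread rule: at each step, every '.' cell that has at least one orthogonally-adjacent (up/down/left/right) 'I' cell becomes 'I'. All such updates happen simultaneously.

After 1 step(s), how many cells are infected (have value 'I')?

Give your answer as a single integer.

Answer: 2

Derivation:
Step 0 (initial): 1 infected
Step 1: +1 new -> 2 infected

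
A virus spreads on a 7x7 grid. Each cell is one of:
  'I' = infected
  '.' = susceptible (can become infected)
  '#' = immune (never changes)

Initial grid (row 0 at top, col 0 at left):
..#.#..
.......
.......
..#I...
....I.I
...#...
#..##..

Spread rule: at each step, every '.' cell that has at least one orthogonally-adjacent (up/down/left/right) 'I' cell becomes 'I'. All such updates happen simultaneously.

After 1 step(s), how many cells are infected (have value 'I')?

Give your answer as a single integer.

Answer: 10

Derivation:
Step 0 (initial): 3 infected
Step 1: +7 new -> 10 infected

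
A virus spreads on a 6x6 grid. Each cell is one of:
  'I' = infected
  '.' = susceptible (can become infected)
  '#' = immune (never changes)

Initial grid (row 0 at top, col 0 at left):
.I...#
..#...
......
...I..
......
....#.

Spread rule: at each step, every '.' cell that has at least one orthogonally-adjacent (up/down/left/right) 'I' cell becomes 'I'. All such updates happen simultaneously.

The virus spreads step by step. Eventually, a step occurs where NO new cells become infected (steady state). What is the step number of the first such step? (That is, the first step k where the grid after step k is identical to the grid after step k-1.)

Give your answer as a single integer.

Answer: 6

Derivation:
Step 0 (initial): 2 infected
Step 1: +7 new -> 9 infected
Step 2: +11 new -> 20 infected
Step 3: +8 new -> 28 infected
Step 4: +4 new -> 32 infected
Step 5: +1 new -> 33 infected
Step 6: +0 new -> 33 infected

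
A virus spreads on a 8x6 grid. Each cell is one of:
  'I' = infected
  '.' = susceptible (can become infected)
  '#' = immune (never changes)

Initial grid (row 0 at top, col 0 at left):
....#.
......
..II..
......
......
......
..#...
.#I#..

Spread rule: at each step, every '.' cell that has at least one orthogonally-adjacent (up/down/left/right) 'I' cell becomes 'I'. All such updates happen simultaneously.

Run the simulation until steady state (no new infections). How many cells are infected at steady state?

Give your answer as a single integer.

Answer: 44

Derivation:
Step 0 (initial): 3 infected
Step 1: +6 new -> 9 infected
Step 2: +10 new -> 19 infected
Step 3: +9 new -> 28 infected
Step 4: +7 new -> 35 infected
Step 5: +4 new -> 39 infected
Step 6: +3 new -> 42 infected
Step 7: +2 new -> 44 infected
Step 8: +0 new -> 44 infected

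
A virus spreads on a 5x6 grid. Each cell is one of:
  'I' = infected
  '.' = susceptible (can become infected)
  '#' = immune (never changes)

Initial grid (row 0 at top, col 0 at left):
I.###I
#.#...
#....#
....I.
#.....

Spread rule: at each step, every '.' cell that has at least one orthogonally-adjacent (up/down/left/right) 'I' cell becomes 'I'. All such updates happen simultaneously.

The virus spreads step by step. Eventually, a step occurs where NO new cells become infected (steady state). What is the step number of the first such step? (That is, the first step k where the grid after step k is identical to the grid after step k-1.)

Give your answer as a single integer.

Step 0 (initial): 3 infected
Step 1: +6 new -> 9 infected
Step 2: +6 new -> 15 infected
Step 3: +5 new -> 20 infected
Step 4: +2 new -> 22 infected
Step 5: +0 new -> 22 infected

Answer: 5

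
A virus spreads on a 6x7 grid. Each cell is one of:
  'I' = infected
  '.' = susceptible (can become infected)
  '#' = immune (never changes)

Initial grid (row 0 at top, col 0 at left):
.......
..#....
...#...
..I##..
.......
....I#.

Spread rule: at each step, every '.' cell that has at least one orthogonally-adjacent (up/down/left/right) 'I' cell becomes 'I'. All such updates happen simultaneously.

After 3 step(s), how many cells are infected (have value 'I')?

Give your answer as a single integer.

Answer: 19

Derivation:
Step 0 (initial): 2 infected
Step 1: +5 new -> 7 infected
Step 2: +6 new -> 13 infected
Step 3: +6 new -> 19 infected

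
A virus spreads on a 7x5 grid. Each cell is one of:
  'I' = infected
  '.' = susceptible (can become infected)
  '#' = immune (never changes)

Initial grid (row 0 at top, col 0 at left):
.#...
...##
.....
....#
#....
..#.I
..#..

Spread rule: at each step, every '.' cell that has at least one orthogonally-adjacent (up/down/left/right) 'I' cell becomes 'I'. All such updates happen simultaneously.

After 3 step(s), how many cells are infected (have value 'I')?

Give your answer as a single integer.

Answer: 8

Derivation:
Step 0 (initial): 1 infected
Step 1: +3 new -> 4 infected
Step 2: +2 new -> 6 infected
Step 3: +2 new -> 8 infected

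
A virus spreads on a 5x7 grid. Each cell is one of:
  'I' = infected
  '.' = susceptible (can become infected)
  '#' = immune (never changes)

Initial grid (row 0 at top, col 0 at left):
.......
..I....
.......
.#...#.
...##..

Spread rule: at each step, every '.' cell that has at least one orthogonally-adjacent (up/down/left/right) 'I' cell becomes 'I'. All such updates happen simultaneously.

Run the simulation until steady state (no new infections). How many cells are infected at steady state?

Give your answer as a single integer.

Step 0 (initial): 1 infected
Step 1: +4 new -> 5 infected
Step 2: +7 new -> 12 infected
Step 3: +7 new -> 19 infected
Step 4: +6 new -> 25 infected
Step 5: +3 new -> 28 infected
Step 6: +1 new -> 29 infected
Step 7: +1 new -> 30 infected
Step 8: +1 new -> 31 infected
Step 9: +0 new -> 31 infected

Answer: 31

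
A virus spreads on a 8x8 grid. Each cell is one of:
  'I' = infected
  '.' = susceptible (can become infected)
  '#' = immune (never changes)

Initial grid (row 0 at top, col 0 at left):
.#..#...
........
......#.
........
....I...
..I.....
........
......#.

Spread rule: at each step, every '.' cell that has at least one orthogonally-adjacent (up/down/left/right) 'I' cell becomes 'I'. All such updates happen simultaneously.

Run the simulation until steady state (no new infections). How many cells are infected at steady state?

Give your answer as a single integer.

Step 0 (initial): 2 infected
Step 1: +8 new -> 10 infected
Step 2: +12 new -> 22 infected
Step 3: +14 new -> 36 infected
Step 4: +10 new -> 46 infected
Step 5: +8 new -> 54 infected
Step 6: +4 new -> 58 infected
Step 7: +2 new -> 60 infected
Step 8: +0 new -> 60 infected

Answer: 60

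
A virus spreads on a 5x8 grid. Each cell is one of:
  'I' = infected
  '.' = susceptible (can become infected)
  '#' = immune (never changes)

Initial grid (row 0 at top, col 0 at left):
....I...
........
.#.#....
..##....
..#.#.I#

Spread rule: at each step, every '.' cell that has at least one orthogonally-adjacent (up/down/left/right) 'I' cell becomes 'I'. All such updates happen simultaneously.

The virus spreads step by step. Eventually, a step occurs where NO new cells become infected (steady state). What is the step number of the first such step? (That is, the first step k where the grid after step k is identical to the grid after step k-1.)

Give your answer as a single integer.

Answer: 10

Derivation:
Step 0 (initial): 2 infected
Step 1: +5 new -> 7 infected
Step 2: +8 new -> 15 infected
Step 3: +7 new -> 22 infected
Step 4: +4 new -> 26 infected
Step 5: +1 new -> 27 infected
Step 6: +1 new -> 28 infected
Step 7: +1 new -> 29 infected
Step 8: +2 new -> 31 infected
Step 9: +1 new -> 32 infected
Step 10: +0 new -> 32 infected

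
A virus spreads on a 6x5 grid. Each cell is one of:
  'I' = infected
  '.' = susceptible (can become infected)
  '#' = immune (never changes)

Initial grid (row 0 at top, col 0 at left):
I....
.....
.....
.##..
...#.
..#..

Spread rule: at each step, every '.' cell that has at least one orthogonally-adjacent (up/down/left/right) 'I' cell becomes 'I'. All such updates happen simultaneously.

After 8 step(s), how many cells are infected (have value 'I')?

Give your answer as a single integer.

Answer: 24

Derivation:
Step 0 (initial): 1 infected
Step 1: +2 new -> 3 infected
Step 2: +3 new -> 6 infected
Step 3: +4 new -> 10 infected
Step 4: +4 new -> 14 infected
Step 5: +4 new -> 18 infected
Step 6: +4 new -> 22 infected
Step 7: +1 new -> 23 infected
Step 8: +1 new -> 24 infected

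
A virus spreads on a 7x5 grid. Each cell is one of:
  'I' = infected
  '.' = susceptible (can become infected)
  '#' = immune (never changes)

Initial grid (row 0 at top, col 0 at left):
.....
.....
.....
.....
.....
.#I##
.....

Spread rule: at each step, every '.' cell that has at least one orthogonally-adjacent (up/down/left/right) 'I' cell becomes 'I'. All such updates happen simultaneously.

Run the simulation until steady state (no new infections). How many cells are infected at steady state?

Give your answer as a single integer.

Step 0 (initial): 1 infected
Step 1: +2 new -> 3 infected
Step 2: +5 new -> 8 infected
Step 3: +7 new -> 15 infected
Step 4: +6 new -> 21 infected
Step 5: +5 new -> 26 infected
Step 6: +4 new -> 30 infected
Step 7: +2 new -> 32 infected
Step 8: +0 new -> 32 infected

Answer: 32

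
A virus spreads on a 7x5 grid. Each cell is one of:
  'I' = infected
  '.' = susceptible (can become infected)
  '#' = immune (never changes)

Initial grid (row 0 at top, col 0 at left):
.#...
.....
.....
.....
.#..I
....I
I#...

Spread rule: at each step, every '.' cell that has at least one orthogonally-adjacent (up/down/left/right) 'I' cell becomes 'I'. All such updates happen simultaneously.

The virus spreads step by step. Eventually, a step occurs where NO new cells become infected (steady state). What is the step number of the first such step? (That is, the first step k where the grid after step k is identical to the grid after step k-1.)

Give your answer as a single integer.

Answer: 7

Derivation:
Step 0 (initial): 3 infected
Step 1: +5 new -> 8 infected
Step 2: +7 new -> 15 infected
Step 3: +5 new -> 20 infected
Step 4: +5 new -> 25 infected
Step 5: +4 new -> 29 infected
Step 6: +3 new -> 32 infected
Step 7: +0 new -> 32 infected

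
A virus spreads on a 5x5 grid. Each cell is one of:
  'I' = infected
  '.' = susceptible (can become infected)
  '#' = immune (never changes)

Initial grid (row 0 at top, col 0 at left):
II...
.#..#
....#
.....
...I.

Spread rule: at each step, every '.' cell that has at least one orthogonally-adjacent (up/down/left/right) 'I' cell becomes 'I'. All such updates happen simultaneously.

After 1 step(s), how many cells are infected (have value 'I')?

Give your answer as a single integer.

Step 0 (initial): 3 infected
Step 1: +5 new -> 8 infected

Answer: 8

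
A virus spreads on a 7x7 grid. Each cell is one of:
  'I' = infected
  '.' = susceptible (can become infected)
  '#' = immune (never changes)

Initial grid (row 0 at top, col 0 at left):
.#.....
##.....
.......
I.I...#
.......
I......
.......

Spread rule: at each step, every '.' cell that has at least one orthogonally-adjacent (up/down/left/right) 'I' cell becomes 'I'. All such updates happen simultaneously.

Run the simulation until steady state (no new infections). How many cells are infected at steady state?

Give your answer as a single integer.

Answer: 44

Derivation:
Step 0 (initial): 3 infected
Step 1: +8 new -> 11 infected
Step 2: +8 new -> 19 infected
Step 3: +7 new -> 26 infected
Step 4: +6 new -> 32 infected
Step 5: +6 new -> 38 infected
Step 6: +4 new -> 42 infected
Step 7: +2 new -> 44 infected
Step 8: +0 new -> 44 infected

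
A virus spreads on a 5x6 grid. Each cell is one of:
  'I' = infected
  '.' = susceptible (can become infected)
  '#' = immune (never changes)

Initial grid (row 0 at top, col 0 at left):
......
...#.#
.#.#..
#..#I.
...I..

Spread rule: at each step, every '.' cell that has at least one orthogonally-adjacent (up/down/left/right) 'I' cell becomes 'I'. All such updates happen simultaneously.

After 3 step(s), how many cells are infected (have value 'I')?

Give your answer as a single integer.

Answer: 15

Derivation:
Step 0 (initial): 2 infected
Step 1: +4 new -> 6 infected
Step 2: +5 new -> 11 infected
Step 3: +4 new -> 15 infected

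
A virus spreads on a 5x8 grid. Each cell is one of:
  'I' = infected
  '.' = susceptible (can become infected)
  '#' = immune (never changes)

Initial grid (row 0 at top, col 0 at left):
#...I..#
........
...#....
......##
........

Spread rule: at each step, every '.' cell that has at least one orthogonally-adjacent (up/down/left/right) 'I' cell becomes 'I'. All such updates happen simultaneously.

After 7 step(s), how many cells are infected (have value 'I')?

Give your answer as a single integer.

Step 0 (initial): 1 infected
Step 1: +3 new -> 4 infected
Step 2: +5 new -> 9 infected
Step 3: +5 new -> 14 infected
Step 4: +7 new -> 21 infected
Step 5: +6 new -> 27 infected
Step 6: +4 new -> 31 infected
Step 7: +3 new -> 34 infected

Answer: 34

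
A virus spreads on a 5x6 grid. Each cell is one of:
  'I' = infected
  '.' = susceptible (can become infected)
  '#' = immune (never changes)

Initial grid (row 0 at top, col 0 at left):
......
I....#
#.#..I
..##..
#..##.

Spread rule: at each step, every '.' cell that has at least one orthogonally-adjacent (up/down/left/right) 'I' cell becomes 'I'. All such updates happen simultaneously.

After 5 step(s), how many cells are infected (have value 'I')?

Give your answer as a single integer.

Answer: 22

Derivation:
Step 0 (initial): 2 infected
Step 1: +4 new -> 6 infected
Step 2: +7 new -> 13 infected
Step 3: +4 new -> 17 infected
Step 4: +4 new -> 21 infected
Step 5: +1 new -> 22 infected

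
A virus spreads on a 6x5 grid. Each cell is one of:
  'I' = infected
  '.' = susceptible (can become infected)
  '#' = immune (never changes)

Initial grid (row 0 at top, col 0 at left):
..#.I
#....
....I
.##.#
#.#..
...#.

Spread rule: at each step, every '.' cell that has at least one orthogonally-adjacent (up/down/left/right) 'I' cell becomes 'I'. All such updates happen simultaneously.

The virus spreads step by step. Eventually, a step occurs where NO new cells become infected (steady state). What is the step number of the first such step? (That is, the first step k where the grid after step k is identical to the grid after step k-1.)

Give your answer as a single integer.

Answer: 7

Derivation:
Step 0 (initial): 2 infected
Step 1: +3 new -> 5 infected
Step 2: +3 new -> 8 infected
Step 3: +3 new -> 11 infected
Step 4: +3 new -> 14 infected
Step 5: +3 new -> 17 infected
Step 6: +1 new -> 18 infected
Step 7: +0 new -> 18 infected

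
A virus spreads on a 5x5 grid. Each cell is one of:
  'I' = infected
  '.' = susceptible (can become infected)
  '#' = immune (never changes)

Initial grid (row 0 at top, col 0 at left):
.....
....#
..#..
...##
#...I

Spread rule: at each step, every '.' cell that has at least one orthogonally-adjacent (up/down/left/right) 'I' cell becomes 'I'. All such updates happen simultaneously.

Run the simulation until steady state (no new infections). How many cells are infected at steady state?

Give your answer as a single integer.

Step 0 (initial): 1 infected
Step 1: +1 new -> 2 infected
Step 2: +1 new -> 3 infected
Step 3: +2 new -> 5 infected
Step 4: +1 new -> 6 infected
Step 5: +2 new -> 8 infected
Step 6: +2 new -> 10 infected
Step 7: +3 new -> 13 infected
Step 8: +3 new -> 16 infected
Step 9: +2 new -> 18 infected
Step 10: +2 new -> 20 infected
Step 11: +0 new -> 20 infected

Answer: 20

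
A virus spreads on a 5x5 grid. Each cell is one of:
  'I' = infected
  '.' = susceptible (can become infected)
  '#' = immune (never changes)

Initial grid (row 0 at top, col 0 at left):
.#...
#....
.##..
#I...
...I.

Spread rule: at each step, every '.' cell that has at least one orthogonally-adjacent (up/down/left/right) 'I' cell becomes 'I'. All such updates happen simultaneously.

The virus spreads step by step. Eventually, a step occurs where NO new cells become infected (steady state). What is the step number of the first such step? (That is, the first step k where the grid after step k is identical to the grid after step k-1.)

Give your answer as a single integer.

Answer: 6

Derivation:
Step 0 (initial): 2 infected
Step 1: +5 new -> 7 infected
Step 2: +3 new -> 10 infected
Step 3: +2 new -> 12 infected
Step 4: +3 new -> 15 infected
Step 5: +3 new -> 18 infected
Step 6: +0 new -> 18 infected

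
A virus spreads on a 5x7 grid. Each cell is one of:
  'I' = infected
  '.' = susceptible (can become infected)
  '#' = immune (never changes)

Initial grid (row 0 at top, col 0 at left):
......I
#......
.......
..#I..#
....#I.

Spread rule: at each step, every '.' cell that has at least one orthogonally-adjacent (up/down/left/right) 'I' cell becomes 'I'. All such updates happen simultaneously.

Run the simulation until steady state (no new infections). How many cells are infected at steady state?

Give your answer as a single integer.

Answer: 31

Derivation:
Step 0 (initial): 3 infected
Step 1: +7 new -> 10 infected
Step 2: +8 new -> 18 infected
Step 3: +5 new -> 23 infected
Step 4: +5 new -> 28 infected
Step 5: +2 new -> 30 infected
Step 6: +1 new -> 31 infected
Step 7: +0 new -> 31 infected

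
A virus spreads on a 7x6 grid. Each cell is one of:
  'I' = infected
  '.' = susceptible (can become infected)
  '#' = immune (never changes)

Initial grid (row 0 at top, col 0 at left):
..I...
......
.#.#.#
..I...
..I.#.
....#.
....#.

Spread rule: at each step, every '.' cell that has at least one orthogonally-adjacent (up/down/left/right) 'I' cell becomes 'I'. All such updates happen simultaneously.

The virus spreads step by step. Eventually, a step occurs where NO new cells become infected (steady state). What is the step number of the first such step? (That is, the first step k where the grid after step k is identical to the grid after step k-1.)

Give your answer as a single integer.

Step 0 (initial): 3 infected
Step 1: +9 new -> 12 infected
Step 2: +10 new -> 22 infected
Step 3: +9 new -> 31 infected
Step 4: +3 new -> 34 infected
Step 5: +1 new -> 35 infected
Step 6: +1 new -> 36 infected
Step 7: +0 new -> 36 infected

Answer: 7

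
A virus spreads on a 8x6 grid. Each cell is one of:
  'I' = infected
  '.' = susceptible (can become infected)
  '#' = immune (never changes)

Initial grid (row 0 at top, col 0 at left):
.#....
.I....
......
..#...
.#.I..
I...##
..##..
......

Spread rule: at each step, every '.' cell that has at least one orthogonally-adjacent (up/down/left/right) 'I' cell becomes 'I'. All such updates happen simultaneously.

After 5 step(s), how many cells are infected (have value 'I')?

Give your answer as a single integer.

Answer: 37

Derivation:
Step 0 (initial): 3 infected
Step 1: +10 new -> 13 infected
Step 2: +13 new -> 26 infected
Step 3: +5 new -> 31 infected
Step 4: +4 new -> 35 infected
Step 5: +2 new -> 37 infected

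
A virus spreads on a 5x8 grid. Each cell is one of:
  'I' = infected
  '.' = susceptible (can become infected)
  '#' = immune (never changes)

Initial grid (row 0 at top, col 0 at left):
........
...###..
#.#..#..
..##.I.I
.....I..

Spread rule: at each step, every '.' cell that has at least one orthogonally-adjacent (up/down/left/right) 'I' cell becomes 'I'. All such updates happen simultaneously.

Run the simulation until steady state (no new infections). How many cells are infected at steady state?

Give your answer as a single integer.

Step 0 (initial): 3 infected
Step 1: +6 new -> 9 infected
Step 2: +4 new -> 13 infected
Step 3: +4 new -> 17 infected
Step 4: +2 new -> 19 infected
Step 5: +3 new -> 22 infected
Step 6: +3 new -> 25 infected
Step 7: +2 new -> 27 infected
Step 8: +4 new -> 31 infected
Step 9: +1 new -> 32 infected
Step 10: +0 new -> 32 infected

Answer: 32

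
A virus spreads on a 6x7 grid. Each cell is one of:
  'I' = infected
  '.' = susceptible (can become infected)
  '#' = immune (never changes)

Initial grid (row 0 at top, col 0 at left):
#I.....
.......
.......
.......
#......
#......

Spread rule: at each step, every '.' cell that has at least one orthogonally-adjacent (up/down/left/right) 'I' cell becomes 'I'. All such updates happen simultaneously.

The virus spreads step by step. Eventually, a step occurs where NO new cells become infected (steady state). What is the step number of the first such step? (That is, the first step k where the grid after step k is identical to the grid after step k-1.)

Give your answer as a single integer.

Step 0 (initial): 1 infected
Step 1: +2 new -> 3 infected
Step 2: +4 new -> 7 infected
Step 3: +5 new -> 12 infected
Step 4: +6 new -> 18 infected
Step 5: +6 new -> 24 infected
Step 6: +5 new -> 29 infected
Step 7: +4 new -> 33 infected
Step 8: +3 new -> 36 infected
Step 9: +2 new -> 38 infected
Step 10: +1 new -> 39 infected
Step 11: +0 new -> 39 infected

Answer: 11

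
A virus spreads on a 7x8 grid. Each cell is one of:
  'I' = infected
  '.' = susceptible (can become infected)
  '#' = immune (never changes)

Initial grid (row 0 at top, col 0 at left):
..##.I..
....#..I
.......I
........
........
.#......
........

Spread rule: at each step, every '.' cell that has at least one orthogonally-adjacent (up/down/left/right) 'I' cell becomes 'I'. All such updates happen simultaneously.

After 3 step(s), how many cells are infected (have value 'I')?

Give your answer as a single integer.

Step 0 (initial): 3 infected
Step 1: +7 new -> 10 infected
Step 2: +3 new -> 13 infected
Step 3: +4 new -> 17 infected

Answer: 17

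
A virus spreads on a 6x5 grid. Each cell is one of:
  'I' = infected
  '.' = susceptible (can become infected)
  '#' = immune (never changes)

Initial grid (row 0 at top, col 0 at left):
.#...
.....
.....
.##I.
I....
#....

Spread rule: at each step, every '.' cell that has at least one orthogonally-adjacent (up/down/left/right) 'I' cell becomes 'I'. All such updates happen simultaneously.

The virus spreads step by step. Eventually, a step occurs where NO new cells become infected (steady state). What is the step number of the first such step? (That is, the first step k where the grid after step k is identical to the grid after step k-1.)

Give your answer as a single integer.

Answer: 5

Derivation:
Step 0 (initial): 2 infected
Step 1: +5 new -> 7 infected
Step 2: +8 new -> 15 infected
Step 3: +7 new -> 22 infected
Step 4: +4 new -> 26 infected
Step 5: +0 new -> 26 infected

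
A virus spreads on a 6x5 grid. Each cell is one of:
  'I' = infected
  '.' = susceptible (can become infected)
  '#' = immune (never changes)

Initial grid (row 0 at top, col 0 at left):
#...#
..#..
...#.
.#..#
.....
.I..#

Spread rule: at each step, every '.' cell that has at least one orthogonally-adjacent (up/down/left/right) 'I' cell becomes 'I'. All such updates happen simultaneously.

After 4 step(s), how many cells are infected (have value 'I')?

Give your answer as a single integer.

Answer: 14

Derivation:
Step 0 (initial): 1 infected
Step 1: +3 new -> 4 infected
Step 2: +3 new -> 7 infected
Step 3: +3 new -> 10 infected
Step 4: +4 new -> 14 infected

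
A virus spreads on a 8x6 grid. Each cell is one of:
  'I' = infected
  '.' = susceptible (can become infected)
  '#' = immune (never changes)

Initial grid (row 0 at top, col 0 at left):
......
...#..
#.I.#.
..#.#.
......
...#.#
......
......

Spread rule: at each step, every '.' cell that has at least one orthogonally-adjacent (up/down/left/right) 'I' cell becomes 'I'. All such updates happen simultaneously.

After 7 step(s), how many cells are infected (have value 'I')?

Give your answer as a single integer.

Answer: 39

Derivation:
Step 0 (initial): 1 infected
Step 1: +3 new -> 4 infected
Step 2: +4 new -> 8 infected
Step 3: +6 new -> 14 infected
Step 4: +6 new -> 20 infected
Step 5: +7 new -> 27 infected
Step 6: +6 new -> 33 infected
Step 7: +6 new -> 39 infected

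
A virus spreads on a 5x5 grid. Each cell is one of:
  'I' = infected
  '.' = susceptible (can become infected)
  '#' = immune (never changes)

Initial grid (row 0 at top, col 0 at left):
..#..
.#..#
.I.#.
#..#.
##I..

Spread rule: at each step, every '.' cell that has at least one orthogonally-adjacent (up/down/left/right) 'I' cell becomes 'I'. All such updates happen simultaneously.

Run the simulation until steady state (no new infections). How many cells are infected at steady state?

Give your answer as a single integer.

Answer: 17

Derivation:
Step 0 (initial): 2 infected
Step 1: +5 new -> 7 infected
Step 2: +3 new -> 10 infected
Step 3: +3 new -> 13 infected
Step 4: +3 new -> 16 infected
Step 5: +1 new -> 17 infected
Step 6: +0 new -> 17 infected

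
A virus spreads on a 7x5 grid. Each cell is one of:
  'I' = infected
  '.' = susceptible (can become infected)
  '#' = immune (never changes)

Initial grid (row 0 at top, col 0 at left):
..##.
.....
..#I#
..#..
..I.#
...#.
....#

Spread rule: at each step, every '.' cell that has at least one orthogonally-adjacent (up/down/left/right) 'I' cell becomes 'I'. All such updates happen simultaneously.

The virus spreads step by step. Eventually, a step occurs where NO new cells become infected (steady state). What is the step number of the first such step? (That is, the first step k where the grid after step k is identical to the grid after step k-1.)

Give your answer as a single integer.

Answer: 6

Derivation:
Step 0 (initial): 2 infected
Step 1: +5 new -> 7 infected
Step 2: +7 new -> 14 infected
Step 3: +7 new -> 21 infected
Step 4: +4 new -> 25 infected
Step 5: +1 new -> 26 infected
Step 6: +0 new -> 26 infected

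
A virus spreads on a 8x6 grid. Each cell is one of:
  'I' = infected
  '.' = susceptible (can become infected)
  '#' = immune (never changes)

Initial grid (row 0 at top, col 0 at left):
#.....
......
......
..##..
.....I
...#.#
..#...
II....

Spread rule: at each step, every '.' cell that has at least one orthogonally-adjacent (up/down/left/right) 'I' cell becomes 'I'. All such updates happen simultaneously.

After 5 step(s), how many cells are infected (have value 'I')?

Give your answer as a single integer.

Step 0 (initial): 3 infected
Step 1: +5 new -> 8 infected
Step 2: +7 new -> 15 infected
Step 3: +9 new -> 24 infected
Step 4: +7 new -> 31 infected
Step 5: +5 new -> 36 infected

Answer: 36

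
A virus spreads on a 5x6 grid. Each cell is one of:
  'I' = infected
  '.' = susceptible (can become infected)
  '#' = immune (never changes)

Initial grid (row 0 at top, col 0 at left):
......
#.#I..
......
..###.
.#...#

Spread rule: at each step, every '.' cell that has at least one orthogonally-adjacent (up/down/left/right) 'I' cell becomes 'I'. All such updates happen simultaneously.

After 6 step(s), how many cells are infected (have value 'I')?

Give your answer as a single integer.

Answer: 20

Derivation:
Step 0 (initial): 1 infected
Step 1: +3 new -> 4 infected
Step 2: +5 new -> 9 infected
Step 3: +4 new -> 13 infected
Step 4: +5 new -> 18 infected
Step 5: +1 new -> 19 infected
Step 6: +1 new -> 20 infected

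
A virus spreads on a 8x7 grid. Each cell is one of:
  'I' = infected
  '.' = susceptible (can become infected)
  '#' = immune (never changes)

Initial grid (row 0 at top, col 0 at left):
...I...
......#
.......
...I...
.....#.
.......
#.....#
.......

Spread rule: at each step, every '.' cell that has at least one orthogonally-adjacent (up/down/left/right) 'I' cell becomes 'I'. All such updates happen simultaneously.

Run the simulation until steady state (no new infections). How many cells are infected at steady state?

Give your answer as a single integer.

Step 0 (initial): 2 infected
Step 1: +7 new -> 9 infected
Step 2: +11 new -> 20 infected
Step 3: +12 new -> 32 infected
Step 4: +10 new -> 42 infected
Step 5: +6 new -> 48 infected
Step 6: +2 new -> 50 infected
Step 7: +2 new -> 52 infected
Step 8: +0 new -> 52 infected

Answer: 52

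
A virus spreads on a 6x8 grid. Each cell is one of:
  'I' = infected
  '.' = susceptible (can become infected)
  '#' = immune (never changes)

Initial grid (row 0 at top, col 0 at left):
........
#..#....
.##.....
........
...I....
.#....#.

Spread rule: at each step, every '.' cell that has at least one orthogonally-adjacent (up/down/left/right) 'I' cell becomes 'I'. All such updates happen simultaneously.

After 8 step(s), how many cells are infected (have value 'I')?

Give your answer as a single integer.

Answer: 40

Derivation:
Step 0 (initial): 1 infected
Step 1: +4 new -> 5 infected
Step 2: +7 new -> 12 infected
Step 3: +6 new -> 18 infected
Step 4: +6 new -> 24 infected
Step 5: +6 new -> 30 infected
Step 6: +4 new -> 34 infected
Step 7: +3 new -> 37 infected
Step 8: +3 new -> 40 infected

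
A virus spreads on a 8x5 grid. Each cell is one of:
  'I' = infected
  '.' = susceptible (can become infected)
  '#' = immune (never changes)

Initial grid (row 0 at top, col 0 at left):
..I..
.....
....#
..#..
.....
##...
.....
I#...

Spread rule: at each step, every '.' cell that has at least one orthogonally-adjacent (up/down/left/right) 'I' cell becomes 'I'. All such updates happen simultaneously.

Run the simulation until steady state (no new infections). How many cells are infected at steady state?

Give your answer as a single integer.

Answer: 35

Derivation:
Step 0 (initial): 2 infected
Step 1: +4 new -> 6 infected
Step 2: +6 new -> 12 infected
Step 3: +5 new -> 17 infected
Step 4: +6 new -> 23 infected
Step 5: +8 new -> 31 infected
Step 6: +4 new -> 35 infected
Step 7: +0 new -> 35 infected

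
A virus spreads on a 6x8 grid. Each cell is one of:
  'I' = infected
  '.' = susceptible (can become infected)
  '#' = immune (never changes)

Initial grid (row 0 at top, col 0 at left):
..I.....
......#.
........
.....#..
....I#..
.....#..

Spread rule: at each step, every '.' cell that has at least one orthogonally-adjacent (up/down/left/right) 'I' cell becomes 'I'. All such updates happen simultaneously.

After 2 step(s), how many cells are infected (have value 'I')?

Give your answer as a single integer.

Step 0 (initial): 2 infected
Step 1: +6 new -> 8 infected
Step 2: +9 new -> 17 infected

Answer: 17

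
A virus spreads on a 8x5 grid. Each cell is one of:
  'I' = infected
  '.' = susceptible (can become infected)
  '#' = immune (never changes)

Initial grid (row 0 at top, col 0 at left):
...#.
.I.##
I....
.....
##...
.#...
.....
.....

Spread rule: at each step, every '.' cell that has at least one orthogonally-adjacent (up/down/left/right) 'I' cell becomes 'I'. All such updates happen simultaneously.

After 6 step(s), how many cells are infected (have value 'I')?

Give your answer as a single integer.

Answer: 22

Derivation:
Step 0 (initial): 2 infected
Step 1: +5 new -> 7 infected
Step 2: +4 new -> 11 infected
Step 3: +2 new -> 13 infected
Step 4: +3 new -> 16 infected
Step 5: +3 new -> 19 infected
Step 6: +3 new -> 22 infected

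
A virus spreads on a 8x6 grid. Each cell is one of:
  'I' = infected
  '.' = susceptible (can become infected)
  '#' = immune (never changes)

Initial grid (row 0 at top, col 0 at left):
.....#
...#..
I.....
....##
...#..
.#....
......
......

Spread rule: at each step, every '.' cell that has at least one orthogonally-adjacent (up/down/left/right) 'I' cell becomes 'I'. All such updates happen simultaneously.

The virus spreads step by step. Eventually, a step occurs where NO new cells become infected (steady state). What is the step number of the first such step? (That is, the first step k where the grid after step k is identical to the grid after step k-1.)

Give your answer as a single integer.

Answer: 11

Derivation:
Step 0 (initial): 1 infected
Step 1: +3 new -> 4 infected
Step 2: +5 new -> 9 infected
Step 3: +6 new -> 15 infected
Step 4: +5 new -> 20 infected
Step 5: +6 new -> 26 infected
Step 6: +5 new -> 31 infected
Step 7: +3 new -> 34 infected
Step 8: +4 new -> 38 infected
Step 9: +3 new -> 41 infected
Step 10: +1 new -> 42 infected
Step 11: +0 new -> 42 infected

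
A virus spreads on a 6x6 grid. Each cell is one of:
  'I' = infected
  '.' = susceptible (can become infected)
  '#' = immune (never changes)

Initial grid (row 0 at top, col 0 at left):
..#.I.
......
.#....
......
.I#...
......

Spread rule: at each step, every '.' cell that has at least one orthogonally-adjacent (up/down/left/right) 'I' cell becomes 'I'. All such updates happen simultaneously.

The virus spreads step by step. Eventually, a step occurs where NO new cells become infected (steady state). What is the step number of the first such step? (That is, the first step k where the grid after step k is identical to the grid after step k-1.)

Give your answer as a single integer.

Step 0 (initial): 2 infected
Step 1: +6 new -> 8 infected
Step 2: +7 new -> 15 infected
Step 3: +8 new -> 23 infected
Step 4: +6 new -> 29 infected
Step 5: +4 new -> 33 infected
Step 6: +0 new -> 33 infected

Answer: 6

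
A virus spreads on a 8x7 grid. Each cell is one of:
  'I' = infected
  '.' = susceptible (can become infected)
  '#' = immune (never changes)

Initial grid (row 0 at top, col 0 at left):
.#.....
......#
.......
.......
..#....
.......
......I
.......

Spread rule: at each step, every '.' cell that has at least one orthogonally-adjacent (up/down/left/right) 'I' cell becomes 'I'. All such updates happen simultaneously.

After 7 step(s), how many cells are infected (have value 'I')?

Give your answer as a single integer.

Step 0 (initial): 1 infected
Step 1: +3 new -> 4 infected
Step 2: +4 new -> 8 infected
Step 3: +5 new -> 13 infected
Step 4: +6 new -> 19 infected
Step 5: +6 new -> 25 infected
Step 6: +6 new -> 31 infected
Step 7: +7 new -> 38 infected

Answer: 38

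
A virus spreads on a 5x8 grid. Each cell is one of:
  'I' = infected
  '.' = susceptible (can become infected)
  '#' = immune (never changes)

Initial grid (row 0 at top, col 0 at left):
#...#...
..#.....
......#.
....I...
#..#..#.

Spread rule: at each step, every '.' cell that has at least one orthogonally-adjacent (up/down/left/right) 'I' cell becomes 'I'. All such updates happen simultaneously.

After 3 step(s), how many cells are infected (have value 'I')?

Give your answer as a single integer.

Answer: 17

Derivation:
Step 0 (initial): 1 infected
Step 1: +4 new -> 5 infected
Step 2: +6 new -> 11 infected
Step 3: +6 new -> 17 infected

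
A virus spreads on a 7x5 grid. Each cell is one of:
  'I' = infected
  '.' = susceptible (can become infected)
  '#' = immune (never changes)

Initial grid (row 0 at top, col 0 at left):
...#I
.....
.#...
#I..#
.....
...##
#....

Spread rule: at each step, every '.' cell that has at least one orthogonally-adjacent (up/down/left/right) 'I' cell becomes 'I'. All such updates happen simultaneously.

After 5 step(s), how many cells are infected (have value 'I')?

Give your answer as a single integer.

Answer: 25

Derivation:
Step 0 (initial): 2 infected
Step 1: +3 new -> 5 infected
Step 2: +7 new -> 12 infected
Step 3: +6 new -> 18 infected
Step 4: +4 new -> 22 infected
Step 5: +3 new -> 25 infected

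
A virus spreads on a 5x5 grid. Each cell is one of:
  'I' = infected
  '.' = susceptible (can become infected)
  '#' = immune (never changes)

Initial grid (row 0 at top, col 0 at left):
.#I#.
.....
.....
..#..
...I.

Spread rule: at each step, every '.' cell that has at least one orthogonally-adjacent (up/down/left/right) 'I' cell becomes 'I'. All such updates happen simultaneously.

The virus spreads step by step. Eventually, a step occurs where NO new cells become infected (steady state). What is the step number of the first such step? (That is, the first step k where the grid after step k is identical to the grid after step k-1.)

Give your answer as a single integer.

Step 0 (initial): 2 infected
Step 1: +4 new -> 6 infected
Step 2: +6 new -> 12 infected
Step 3: +6 new -> 18 infected
Step 4: +4 new -> 22 infected
Step 5: +0 new -> 22 infected

Answer: 5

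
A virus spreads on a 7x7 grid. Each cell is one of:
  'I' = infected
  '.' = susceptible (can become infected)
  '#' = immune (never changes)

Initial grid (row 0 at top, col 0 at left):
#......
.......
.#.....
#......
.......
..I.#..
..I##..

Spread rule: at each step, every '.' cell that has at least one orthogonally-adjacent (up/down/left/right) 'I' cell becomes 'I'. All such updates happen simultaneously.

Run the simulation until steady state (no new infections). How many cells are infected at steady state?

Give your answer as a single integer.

Answer: 43

Derivation:
Step 0 (initial): 2 infected
Step 1: +4 new -> 6 infected
Step 2: +5 new -> 11 infected
Step 3: +5 new -> 16 infected
Step 4: +4 new -> 20 infected
Step 5: +7 new -> 27 infected
Step 6: +8 new -> 35 infected
Step 7: +5 new -> 40 infected
Step 8: +2 new -> 42 infected
Step 9: +1 new -> 43 infected
Step 10: +0 new -> 43 infected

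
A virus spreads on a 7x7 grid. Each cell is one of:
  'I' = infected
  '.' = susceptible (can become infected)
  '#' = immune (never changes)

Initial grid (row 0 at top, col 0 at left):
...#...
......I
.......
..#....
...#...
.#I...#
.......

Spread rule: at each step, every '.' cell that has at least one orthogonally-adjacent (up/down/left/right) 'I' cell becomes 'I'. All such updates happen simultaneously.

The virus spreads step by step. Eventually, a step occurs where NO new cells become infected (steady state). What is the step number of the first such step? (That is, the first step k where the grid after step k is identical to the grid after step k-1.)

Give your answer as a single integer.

Step 0 (initial): 2 infected
Step 1: +6 new -> 8 infected
Step 2: +8 new -> 16 infected
Step 3: +11 new -> 27 infected
Step 4: +8 new -> 35 infected
Step 5: +6 new -> 41 infected
Step 6: +2 new -> 43 infected
Step 7: +1 new -> 44 infected
Step 8: +0 new -> 44 infected

Answer: 8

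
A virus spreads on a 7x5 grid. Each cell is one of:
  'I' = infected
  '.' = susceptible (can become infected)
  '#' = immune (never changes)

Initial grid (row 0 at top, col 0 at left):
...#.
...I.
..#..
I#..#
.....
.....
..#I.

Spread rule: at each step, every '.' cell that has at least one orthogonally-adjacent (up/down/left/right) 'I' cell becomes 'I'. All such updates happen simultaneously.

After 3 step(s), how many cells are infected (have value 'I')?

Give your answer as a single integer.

Step 0 (initial): 3 infected
Step 1: +7 new -> 10 infected
Step 2: +12 new -> 22 infected
Step 3: +7 new -> 29 infected

Answer: 29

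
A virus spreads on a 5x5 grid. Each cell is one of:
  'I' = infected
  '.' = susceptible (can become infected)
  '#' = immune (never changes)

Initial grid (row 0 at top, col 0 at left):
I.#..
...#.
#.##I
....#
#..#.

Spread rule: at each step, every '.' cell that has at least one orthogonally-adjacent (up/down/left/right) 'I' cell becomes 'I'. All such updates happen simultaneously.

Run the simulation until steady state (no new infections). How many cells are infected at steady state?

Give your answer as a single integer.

Step 0 (initial): 2 infected
Step 1: +3 new -> 5 infected
Step 2: +2 new -> 7 infected
Step 3: +3 new -> 10 infected
Step 4: +1 new -> 11 infected
Step 5: +3 new -> 14 infected
Step 6: +2 new -> 16 infected
Step 7: +0 new -> 16 infected

Answer: 16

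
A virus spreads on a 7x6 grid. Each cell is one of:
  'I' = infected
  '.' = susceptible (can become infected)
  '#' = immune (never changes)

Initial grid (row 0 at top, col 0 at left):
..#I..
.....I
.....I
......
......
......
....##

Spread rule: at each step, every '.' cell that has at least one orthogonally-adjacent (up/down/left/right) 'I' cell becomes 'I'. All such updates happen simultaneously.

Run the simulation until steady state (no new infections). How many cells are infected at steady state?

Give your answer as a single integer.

Answer: 39

Derivation:
Step 0 (initial): 3 infected
Step 1: +6 new -> 9 infected
Step 2: +4 new -> 13 infected
Step 3: +5 new -> 18 infected
Step 4: +6 new -> 24 infected
Step 5: +5 new -> 29 infected
Step 6: +4 new -> 33 infected
Step 7: +3 new -> 36 infected
Step 8: +2 new -> 38 infected
Step 9: +1 new -> 39 infected
Step 10: +0 new -> 39 infected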